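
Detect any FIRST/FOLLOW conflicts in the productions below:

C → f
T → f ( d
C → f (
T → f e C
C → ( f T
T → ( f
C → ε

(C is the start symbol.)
A FIRST/FOLLOW conflict occurs when a non-terminal N has a nullable alternative N → β (β ⇒* ε) and another alternative N → α with FIRST(α) ∩ FOLLOW(N) ≠ ∅: on such a lookahead the parser cannot decide between expanding α and letting N vanish via β.

Nullable non-terminals: C.

C: nullable alternative(s) C → ε; FOLLOW(C) = { $ }
  C → f: FIRST \ {ε} = { 'f' } — disjoint from FOLLOW(C)
  C → f (: FIRST \ {ε} = { 'f' } — disjoint from FOLLOW(C)
  C → ( f T: FIRST \ {ε} = { '(' } — disjoint from FOLLOW(C)
  C → ε: FIRST \ {ε} = { } — this is the only nullable alternative, skip

T has no nullable alternative, so no FIRST/FOLLOW check is needed there.

No FIRST/FOLLOW conflicts found.

Answer: No FIRST/FOLLOW conflicts.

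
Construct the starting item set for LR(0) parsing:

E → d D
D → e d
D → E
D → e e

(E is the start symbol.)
{ [E → . d D], [E' → . E] }

First, augment the grammar with E' → E
I₀ = CLOSURE({ [E' → . E] }):
  [E' → . E] has the dot before E: add [E → . d D]
No further items can be added.

I₀ = { [E → . d D], [E' → . E] }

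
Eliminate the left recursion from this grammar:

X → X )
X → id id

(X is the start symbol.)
X → id id X'
X' → ) X'
X' → ε

X is directly left-recursive. The standard transformation for
  A → A α₁ | ... | A α_m | β₁ | ... | β_n
is
  A  → β₁ A' | ... | β_n A'
  A' → α₁ A' | ... | α_m A' | ε

X → id id becomes X → id id X'
X → X ) becomes X' → ) X'
Add X' → ε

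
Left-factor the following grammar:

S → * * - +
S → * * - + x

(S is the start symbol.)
S → * * - + S'
S' → ε
S' → x

Left-factoring transforms A → αβ₁ | αβ₂ into A → αA' and A' → β₁ | β₂
(α is the longest common prefix among the alternatives). Repeat until
no nonterminal has two alternatives with a common prefix.

Round 1: S has alternatives sharing prefix '* * - +'. Introduce S': S → * * - + S'
  Add: S' → ε
  Add: S' → x

No remaining common prefixes — done.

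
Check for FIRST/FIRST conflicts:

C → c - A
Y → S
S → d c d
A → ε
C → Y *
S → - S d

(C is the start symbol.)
No FIRST/FIRST conflicts.

A FIRST/FIRST conflict occurs when two productions N → α and N → β for the same non-terminal have FIRST(α) ∩ FIRST(β) ≠ ∅ (with ε ∈ FIRST of a nullable right-hand side, so two nullable alternatives also conflict).

FIRST sets of the non-terminals at (or reachable through a nullable prefix from) the front of some alternative:
  FIRST(Y) = { '-', 'd' }

Productions for C:
  C → c - A: FIRST = { 'c' }
  C → Y *: FIRST = { '-', 'd' }
Productions for S:
  S → d c d: FIRST = { 'd' }
  S → - S d: FIRST = { '-' }
Y, A have only one production, so no FIRST/FIRST conflict is possible there.

All alternatives of each non-terminal have pairwise disjoint FIRST sets.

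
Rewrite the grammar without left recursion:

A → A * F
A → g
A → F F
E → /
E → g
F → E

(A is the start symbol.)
A → g A'
A → F F A'
A' → * F A'
A' → ε
E → /
E → g
F → E

A is directly left-recursive. The standard transformation for
  A → A α₁ | ... | A α_m | β₁ | ... | β_n
is
  A  → β₁ A' | ... | β_n A'
  A' → α₁ A' | ... | α_m A' | ε

A → g becomes A → g A'
A → F F becomes A → F F A'
A → A * F becomes A' → * F A'
Add A' → ε

Productions for other non-terminals are unchanged:
  E → /
  E → g
  F → E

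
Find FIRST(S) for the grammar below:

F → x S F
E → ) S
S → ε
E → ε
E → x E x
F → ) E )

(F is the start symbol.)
{ ε }

To compute FIRST(S), examine every production with S on the left-hand side, reading each right-hand side left to right until a non-nullable symbol is reached.

From S → ε:
  - ε-production, so ε ∈ FIRST(S)

Collecting: FIRST(S) = { ε }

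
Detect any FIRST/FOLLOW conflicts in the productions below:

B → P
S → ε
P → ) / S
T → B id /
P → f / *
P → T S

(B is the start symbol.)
Nullable non-terminals: S.
S has a nullable alternative but only one production, so nothing to check.

B, P, T have no nullable alternative, so no FIRST/FOLLOW check is needed there.

No FIRST/FOLLOW conflicts found.

Answer: No FIRST/FOLLOW conflicts.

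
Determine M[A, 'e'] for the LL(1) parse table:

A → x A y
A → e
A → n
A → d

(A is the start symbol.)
To find M[A, 'e'], we find productions for A where 'e' is in the predict set (PREDICT(N → α) = (FIRST(α) \ {ε}) ∪ (FOLLOW(N) if α ⇒* ε)).

A → x A y: PREDICT = { 'x' }
A → e: PREDICT = { 'e' }
  'e' is in predict set, so this production goes in M[A, 'e']
A → n: PREDICT = { 'n' }
A → d: PREDICT = { 'd' }

M[A, 'e'] = A → e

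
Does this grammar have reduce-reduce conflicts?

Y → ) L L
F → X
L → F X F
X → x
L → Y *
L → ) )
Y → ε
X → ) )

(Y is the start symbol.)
Yes — I15: [L → ) ) .] vs [X → ) ) .]

Augment with Y' → Y and build the canonical LR(0) collection (I0 = CLOSURE({[Y' → . Y]}), then GOTO on every symbol after a dot until no new states appear). It has 16 states:
  I0: { [Y → . ) L L], [Y → .], [Y' → . Y] }  — shift, reduce
  I1: { [F → . X], [L → . ) )], [L → . F X F], [L → . Y *], [X → . ) )], [X → . x], [Y → ) . L L], [Y → . ) L L], [Y → .] }  — shift, reduce
  I2: { [Y' → Y .] }  — accept
  I3: { [F → . X], [L → ) . )], [L → . ) )], [L → . F X F], [L → . Y *], [X → ) . )], [X → . ) )], [X → . x], [Y → ) . L L], [Y → . ) L L], [Y → .] }  — shift, reduce
  I4: { [L → F . X F], [X → . ) )], [X → . x] }  — shift
  I5: { [F → . X], [L → . ) )], [L → . F X F], [L → . Y *], [X → . ) )], [X → . x], [Y → ) L . L], [Y → . ) L L], [Y → .] }  — shift, reduce
  I6: { [F → X .] }  — reduce
  I7: { [L → Y . *] }  — shift
  I8: { [X → x .] }  — reduce
  I9: { [L → Y * .] }  — reduce
  I10: { [Y → ) L L .] }  — reduce
  I11: { [X → ) . )] }  — shift
  I12: { [F → . X], [L → F X . F], [X → . ) )], [X → . x] }  — shift
  I13: { [L → F X F .] }  — reduce
  I14: { [X → ) ) .] }  — reduce
  I15: { [F → . X], [L → ) ) .], [L → ) . )], [L → . ) )], [L → . F X F], [L → . Y *], [X → ) ) .], [X → ) . )], [X → . ) )], [X → . x], [Y → ) . L L], [Y → . ) L L], [Y → .] }  — shift, 3 reduces

I15 contains complete items [L → ) ) .], [X → ) ) .], [Y → .] — reduce-reduce conflict.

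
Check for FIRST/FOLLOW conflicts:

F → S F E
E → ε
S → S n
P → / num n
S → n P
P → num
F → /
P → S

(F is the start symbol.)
A FIRST/FOLLOW conflict occurs when a non-terminal N has a nullable alternative N → β (β ⇒* ε) and another alternative N → α with FIRST(α) ∩ FOLLOW(N) ≠ ∅: on such a lookahead the parser cannot decide between expanding α and letting N vanish via β.

Nullable non-terminals: E.
E has a nullable alternative but only one production, so nothing to check.

F, P, S have no nullable alternative, so no FIRST/FOLLOW check is needed there.

No FIRST/FOLLOW conflicts found.

Answer: No FIRST/FOLLOW conflicts.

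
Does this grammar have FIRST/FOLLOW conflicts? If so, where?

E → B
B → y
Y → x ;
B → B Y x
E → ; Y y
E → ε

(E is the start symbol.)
A FIRST/FOLLOW conflict occurs when a non-terminal N has a nullable alternative N → β (β ⇒* ε) and another alternative N → α with FIRST(α) ∩ FOLLOW(N) ≠ ∅: on such a lookahead the parser cannot decide between expanding α and letting N vanish via β.

Nullable non-terminals: E.
FIRST sets used below: FIRST(B) = { 'y' }

E: nullable alternative(s) E → ε; FOLLOW(E) = { $ }
  E → B: FIRST \ {ε} = { 'y' } — disjoint from FOLLOW(E)
  E → ; Y y: FIRST \ {ε} = { ';' } — disjoint from FOLLOW(E)
  E → ε: FIRST \ {ε} = { } — this is the only nullable alternative, skip

B, Y have no nullable alternative, so no FIRST/FOLLOW check is needed there.

No FIRST/FOLLOW conflicts found.

Answer: No FIRST/FOLLOW conflicts.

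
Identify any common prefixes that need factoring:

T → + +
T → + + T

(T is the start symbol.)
Left-factoring is needed when two productions for the same non-terminal
share a common prefix on the right-hand side.

Productions for T:
  T → + +
  T → + + T

Found common prefix '+ +' in productions for T

Answer: Yes, T has productions with common prefix '+ +'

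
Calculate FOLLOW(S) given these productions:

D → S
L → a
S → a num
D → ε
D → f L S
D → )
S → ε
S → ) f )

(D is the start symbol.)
In D → S: S is at the end, add FOLLOW(D)
In D → f L S: S is at the end, add FOLLOW(D)

The FOLLOW sets referred to above (computed the same way, to a fixed point):
  FOLLOW(D) = { $ }

Taking the union: FOLLOW(S) = { $ }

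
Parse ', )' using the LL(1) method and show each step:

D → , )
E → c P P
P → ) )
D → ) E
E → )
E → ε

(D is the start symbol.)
LL(1) parsing maintains a stack (initially the start symbol over $) and the input. At each step: if the stack top is a terminal, match it against the current input token; if it is a non-terminal N, replace it with the RHS of M[N, lookahead] (the unique production whose predict set contains the lookahead).

Stack is shown with the top on the left.

Stack  Input  Action
--------------------
D $    , ) $  output D → , )
, ) $  , ) $  match ','
) $    ) $    match ')'
$      $      accept

The string is accepted.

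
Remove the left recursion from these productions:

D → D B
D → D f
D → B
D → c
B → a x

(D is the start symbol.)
D → B D'
D → c D'
D' → B D'
D' → f D'
D' → ε
B → a x

D is directly left-recursive. The standard transformation for
  A → A α₁ | ... | A α_m | β₁ | ... | β_n
is
  A  → β₁ A' | ... | β_n A'
  A' → α₁ A' | ... | α_m A' | ε

D → B becomes D → B D'
D → c becomes D → c D'
D → D B becomes D' → B D'
D → D f becomes D' → f D'
Add D' → ε

Productions for other non-terminals are unchanged:
  B → a x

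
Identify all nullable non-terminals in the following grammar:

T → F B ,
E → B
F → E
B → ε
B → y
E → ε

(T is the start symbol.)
ε-productions: B → ε, E → ε
So B, E are immediately nullable.
F → E: every symbol on the right is nullable, so F is nullable too.
No further non-terminal can be added: every production for the remaining non-terminals contains a terminal or a non-nullable non-terminal.
Nullable = { 'B', 'E', 'F' }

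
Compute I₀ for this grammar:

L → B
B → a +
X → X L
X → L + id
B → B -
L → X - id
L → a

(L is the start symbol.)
First, augment the grammar with L' → L
I₀ = CLOSURE({ [L' → . L] }):
  [L' → . L] has the dot before L: add [L → . B], [L → . X - id], [L → . a]
  [L → . B] has the dot before B: add [B → . a +], [B → . B -]
  [L → . X - id] has the dot before X: add [X → . X L], [X → . L + id]
No further items can be added.

I₀ = { [B → . B -], [B → . a +], [L → . B], [L → . X - id], [L → . a], [L' → . L], [X → . L + id], [X → . X L] }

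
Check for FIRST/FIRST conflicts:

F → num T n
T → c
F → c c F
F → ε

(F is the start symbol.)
A FIRST/FIRST conflict occurs when two productions N → α and N → β for the same non-terminal have FIRST(α) ∩ FIRST(β) ≠ ∅ (with ε ∈ FIRST of a nullable right-hand side, so two nullable alternatives also conflict).

Productions for F:
  F → num T n: FIRST = { 'num' }
  F → c c F: FIRST = { 'c' }
  F → ε: FIRST = { ε }
T has only one production, so no FIRST/FIRST conflict is possible there.

All alternatives of each non-terminal have pairwise disjoint FIRST sets.

Answer: No FIRST/FIRST conflicts.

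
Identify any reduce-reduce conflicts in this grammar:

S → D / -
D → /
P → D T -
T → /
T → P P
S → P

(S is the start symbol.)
Yes — I5: [D → / .] vs [T → / .]; I11: [D → / .] vs [T → / .]

Augment with S' → S and build the canonical LR(0) collection (I0 = CLOSURE({[S' → . S]}), then GOTO on every symbol after a dot until no new states appear). It has 13 states:
  I0: { [D → . /], [P → . D T -], [S → . D / -], [S → . P], [S' → . S] }  — shift
  I1: { [D → / .] }  — reduce
  I2: { [D → . /], [P → . D T -], [P → D . T -], [S → D . / -], [T → . /], [T → . P P] }  — shift
  I3: { [S → P .] }  — reduce
  I4: { [S' → S .] }  — accept
  I5: { [D → / .], [S → D / . -], [T → / .] }  — shift, 2 reduces
  I6: { [D → . /], [P → . D T -], [P → D . T -], [T → . /], [T → . P P] }  — shift
  I7: { [D → . /], [P → . D T -], [T → P . P] }  — shift
  I8: { [P → D T . -] }  — shift
  I9: { [P → D T - .] }  — reduce
  I10: { [T → P P .] }  — reduce
  I11: { [D → / .], [T → / .] }  — 2 reduces
  I12: { [S → D / - .] }  — reduce

I5 contains complete items [D → / .], [T → / .] — reduce-reduce conflict.
I11 contains complete items [D → / .], [T → / .] — reduce-reduce conflict.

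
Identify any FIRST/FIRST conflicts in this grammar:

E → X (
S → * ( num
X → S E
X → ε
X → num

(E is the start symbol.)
FIRST sets of the non-terminals at (or reachable through a nullable prefix from) the front of some alternative:
  FIRST(S) = { '*' }

Productions for X:
  X → S E: FIRST = { '*' }
  X → ε: FIRST = { ε }
  X → num: FIRST = { 'num' }
E, S have only one production, so no FIRST/FIRST conflict is possible there.

All alternatives of each non-terminal have pairwise disjoint FIRST sets.

Answer: No FIRST/FIRST conflicts.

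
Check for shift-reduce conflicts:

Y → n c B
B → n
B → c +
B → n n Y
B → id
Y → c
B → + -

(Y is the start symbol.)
Augment with Y' → Y and build the canonical LR(0) collection (I0 = CLOSURE({[Y' → . Y]}), then GOTO on every symbol after a dot until no new states appear). It has 14 states:
  I0: { [Y → . c], [Y → . n c B], [Y' → . Y] }  — shift
  I1: { [Y' → Y .] }  — accept
  I2: { [Y → c .] }  — reduce
  I3: { [Y → n . c B] }  — shift
  I4: { [B → . + -], [B → . c +], [B → . id], [B → . n n Y], [B → . n], [Y → n c . B] }  — shift
  I5: { [B → + . -] }  — shift
  I6: { [Y → n c B .] }  — reduce
  I7: { [B → c . +] }  — shift
  I8: { [B → id .] }  — reduce
  I9: { [B → n . n Y], [B → n .] }  — shift, reduce
  I10: { [B → n n . Y], [Y → . c], [Y → . n c B] }  — shift
  I11: { [B → n n Y .] }  — reduce
  I12: { [B → c + .] }  — reduce
  I13: { [B → + - .] }  — reduce

I9 contains reduce item [B → n .] and shift item [B → n . n Y] — shift-reduce conflict.

Answer: Yes — I9: [B → n .] vs [B → n . n Y]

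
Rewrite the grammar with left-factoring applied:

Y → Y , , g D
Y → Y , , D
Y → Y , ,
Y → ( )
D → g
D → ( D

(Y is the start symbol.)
Left-factoring transforms A → αβ₁ | αβ₂ into A → αA' and A' → β₁ | β₂
(α is the longest common prefix among the alternatives). Repeat until
no nonterminal has two alternatives with a common prefix.

Round 1: Y has alternatives sharing prefix 'Y , ,'. Introduce Y': Y → Y , , Y'
  Add: Y' → g D
  Add: Y' → D
  Add: Y' → ε

No remaining common prefixes — done.

Resulting grammar:
Y → Y , , Y'
Y' → g D
Y' → D
Y' → ε
Y → ( )
D → g
D → ( D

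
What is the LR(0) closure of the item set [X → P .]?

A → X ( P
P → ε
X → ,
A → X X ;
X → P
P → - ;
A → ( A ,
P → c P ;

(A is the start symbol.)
{ [X → P .] }

Start with: [X → P .]
The dot is at the end, so nothing is added.

CLOSURE = { [X → P .] }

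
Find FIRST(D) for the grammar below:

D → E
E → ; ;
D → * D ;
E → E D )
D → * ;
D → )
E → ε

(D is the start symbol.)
FIRST sets of the other non-terminals involved (by the same procedure, iterated to a fixed point):
  FIRST(E) = { ')', '*', ';', ε }

From D → E:
  - E is a non-terminal: add FIRST(E) \ {ε} = { ')', '*', ';' }
    E is nullable and nothing follows, so the whole right-hand side can vanish: ε ∈ FIRST(D)
From D → * D ;:
  - '*' is a terminal: add '*' and stop
From D → * ;:
  - '*' is a terminal: add '*' and stop
From D → ):
  - ')' is a terminal: add ')' and stop

Collecting: FIRST(D) = { ')', '*', ';', ε }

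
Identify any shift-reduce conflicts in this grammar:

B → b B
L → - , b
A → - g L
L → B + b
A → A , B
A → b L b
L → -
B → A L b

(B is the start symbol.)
A shift-reduce conflict occurs when an LR(0) state has both:
  - a complete (reduce) item [A → α .] (dot at the end), and
  - a shift item [B → β . c γ] (dot before a terminal).

Augment with B' → B and build the canonical LR(0) collection (I0 = CLOSURE({[B' → . B]}), then GOTO on every symbol after a dot until no new states appear). It has 20 states:
  I0: { [A → . - g L], [A → . A , B], [A → . b L b], [B → . A L b], [B → . b B], [B' → . B] }  — shift
  I1: { [A → - . g L] }  — shift
  I2: { [A → . - g L], [A → . A , B], [A → . b L b], [A → A . , B], [B → . A L b], [B → . b B], [B → A . L b], [L → . - , b], [L → . -], [L → . B + b] }  — shift
  I3: { [B' → B .] }  — accept
  I4: { [A → . - g L], [A → . A , B], [A → . b L b], [A → b . L b], [B → . A L b], [B → . b B], [B → b . B], [L → . - , b], [L → . -], [L → . B + b] }  — shift
  I5: { [A → - . g L], [L → - . , b], [L → - .] }  — shift, reduce
  I6: { [B → b B .], [L → B . + b] }  — shift, reduce
  I7: { [A → b L . b] }  — shift
  I8: { [A → b L b .] }  — reduce
  I9: { [L → B + . b] }  — shift
  I10: { [L → B + b .] }  — reduce
  I11: { [L → - , . b] }  — shift
  I12: { [A → - g . L], [A → . - g L], [A → . A , B], [A → . b L b], [B → . A L b], [B → . b B], [L → . - , b], [L → . -], [L → . B + b] }  — shift
  I13: { [L → B . + b] }  — shift
  I14: { [A → - g L .] }  — reduce
  I15: { [L → - , b .] }  — reduce
  I16: { [A → . - g L], [A → . A , B], [A → . b L b], [A → A , . B], [B → . A L b], [B → . b B] }  — shift
  I17: { [B → A L . b] }  — shift
  I18: { [B → A L b .] }  — reduce
  I19: { [A → A , B .] }  — reduce

I5 contains reduce item [L → - .] and shift items [A → - . g L], [L → - . , b] — shift-reduce conflict.
I6 contains reduce item [B → b B .] and shift item [L → B . + b] — shift-reduce conflict.

Answer: Yes — I5: [L → - .] vs [A → - . g L]; I6: [B → b B .] vs [L → B . + b]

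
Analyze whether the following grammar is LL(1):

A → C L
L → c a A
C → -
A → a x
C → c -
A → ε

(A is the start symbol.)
Relevant sets:
  FIRST(C) = { '-', 'c' }
  FOLLOW(A) = { $ }

For A:
  PREDICT(A → C L) = { '-', 'c' }
  PREDICT(A → a x) = { 'a' }
  PREDICT(A → ε) = { $ }
For C:
  PREDICT(C → '-') = { '-' }
  PREDICT(C → c '-') = { 'c' }
L has a single production, so nothing to check there.

All predict sets are disjoint. The grammar IS LL(1).

Answer: Yes, the grammar is LL(1).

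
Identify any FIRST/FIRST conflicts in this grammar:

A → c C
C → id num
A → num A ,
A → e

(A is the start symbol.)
No FIRST/FIRST conflicts.

Productions for A:
  A → c C: FIRST = { 'c' }
  A → num A ,: FIRST = { 'num' }
  A → e: FIRST = { 'e' }
C has only one production, so no FIRST/FIRST conflict is possible there.

All alternatives of each non-terminal have pairwise disjoint FIRST sets.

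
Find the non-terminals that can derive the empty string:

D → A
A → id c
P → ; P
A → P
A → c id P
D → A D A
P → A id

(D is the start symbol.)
None

A non-terminal is nullable if it can derive ε (the empty string): either it has an ε-production, or it has a production whose right-hand side consists entirely of nullable non-terminals.

There are no ε-productions, so no non-terminal can derive ε.
No non-terminals are nullable.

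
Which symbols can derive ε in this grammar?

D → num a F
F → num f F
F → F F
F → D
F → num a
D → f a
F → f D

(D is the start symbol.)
A non-terminal is nullable if it can derive ε (the empty string): either it has an ε-production, or it has a production whose right-hand side consists entirely of nullable non-terminals.

There are no ε-productions, so no non-terminal can derive ε.
No non-terminals are nullable.

Answer: None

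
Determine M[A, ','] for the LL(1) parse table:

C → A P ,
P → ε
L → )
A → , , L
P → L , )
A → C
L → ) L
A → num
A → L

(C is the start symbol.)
A → , , L, A → C

To find M[A, ','], we find productions for A where ',' is in the predict set (PREDICT(N → α) = (FIRST(α) \ {ε}) ∪ (FOLLOW(N) if α ⇒* ε)).

Relevant sets:
  FIRST(C) = { ')', ',', 'num' }
  FIRST(L) = { ')' }

A → , , L: PREDICT = { ',' }
  ',' is in predict set, so this production goes in M[A, ',']
A → C: PREDICT = { ')', ',', 'num' }
  ',' is in predict set, so this production goes in M[A, ',']
A → num: PREDICT = { 'num' }
A → L: PREDICT = { ')' }

M[A, ','] = A → , , L, A → C  (a multiply-defined cell — the grammar is not LL(1))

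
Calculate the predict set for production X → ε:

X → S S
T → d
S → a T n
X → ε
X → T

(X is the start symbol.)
{ $ }

PREDICT(X → ε) = (FIRST(RHS) \ {ε}) ∪ (FOLLOW(X) if ε ∈ FIRST(RHS), i.e. RHS ⇒* ε)
The right-hand side is ε (FIRST(ε) = { ε }), so the predict set is FOLLOW(X) = { $ }
PREDICT(X → ε) = { $ }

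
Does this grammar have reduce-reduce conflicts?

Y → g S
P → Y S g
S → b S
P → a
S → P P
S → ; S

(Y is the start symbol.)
No reduce-reduce conflicts

Augment with Y' → Y and build the canonical LR(0) collection (I0 = CLOSURE({[Y' → . Y]}), then GOTO on every symbol after a dot until no new states appear). It has 14 states:
  I0: { [Y → . g S], [Y' → . Y] }  — shift
  I1: { [Y' → Y .] }  — accept
  I2: { [P → . Y S g], [P → . a], [S → . ; S], [S → . P P], [S → . b S], [Y → . g S], [Y → g . S] }  — shift
  I3: { [P → . Y S g], [P → . a], [S → . ; S], [S → . P P], [S → . b S], [S → ; . S], [Y → . g S] }  — shift
  I4: { [P → . Y S g], [P → . a], [S → P . P], [Y → . g S] }  — shift
  I5: { [Y → g S .] }  — reduce
  I6: { [P → . Y S g], [P → . a], [P → Y . S g], [S → . ; S], [S → . P P], [S → . b S], [Y → . g S] }  — shift
  I7: { [P → a .] }  — reduce
  I8: { [P → . Y S g], [P → . a], [S → . ; S], [S → . P P], [S → . b S], [S → b . S], [Y → . g S] }  — shift
  I9: { [S → b S .] }  — reduce
  I10: { [P → Y S . g] }  — shift
  I11: { [P → Y S g .] }  — reduce
  I12: { [S → P P .] }  — reduce
  I13: { [S → ; S .] }  — reduce

No state contains more than one complete item.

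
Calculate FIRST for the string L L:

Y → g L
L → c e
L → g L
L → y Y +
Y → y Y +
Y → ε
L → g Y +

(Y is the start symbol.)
FIRST sets of the non-terminals involved (from the grammar, by fixed-point iteration):
  FIRST(L) = { 'c', 'g', 'y' }

To compute FIRST(L L), process the symbols left to right:
Symbol L is a non-terminal. Add FIRST(L) \ {ε} = { 'c', 'g', 'y' }
L is not nullable (ε ∉ FIRST(L)), so stop here.
FIRST(L L) = { 'c', 'g', 'y' }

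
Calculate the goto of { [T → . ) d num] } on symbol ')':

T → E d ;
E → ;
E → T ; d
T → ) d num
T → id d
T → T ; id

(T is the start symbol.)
{ [T → ) . d num] }

GOTO(I, ')') = CLOSURE({ [A → αX.β] : [A → α.Xβ] ∈ I, X = ')' })

Items with dot before ')', with the dot advanced:
  [T → . ) d num] → [T → ) . d num]
Closure adds nothing (no advanced item has the dot before a non-terminal).

GOTO = { [T → ) . d num] }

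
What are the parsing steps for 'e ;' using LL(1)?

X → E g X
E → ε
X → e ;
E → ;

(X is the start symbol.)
LL(1) parsing maintains a stack (initially the start symbol over $) and the input. At each step: if the stack top is a terminal, match it against the current input token; if it is a non-terminal N, replace it with the RHS of M[N, lookahead] (the unique production whose predict set contains the lookahead).

Stack is shown with the top on the left.

Stack  Input  Action
--------------------
X $    e ; $  output X → e ;
e ; $  e ; $  match 'e'
; $    ; $    match ';'
$      $      accept

The string is accepted.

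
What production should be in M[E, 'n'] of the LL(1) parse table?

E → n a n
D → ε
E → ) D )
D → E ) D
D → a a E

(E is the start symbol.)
E → n a n

To find M[E, 'n'], we find productions for E where 'n' is in the predict set (PREDICT(N → α) = (FIRST(α) \ {ε}) ∪ (FOLLOW(N) if α ⇒* ε)).

E → n a n: PREDICT = { 'n' }
  'n' is in predict set, so this production goes in M[E, 'n']
E → ) D ): PREDICT = { ')' }

M[E, 'n'] = E → n a n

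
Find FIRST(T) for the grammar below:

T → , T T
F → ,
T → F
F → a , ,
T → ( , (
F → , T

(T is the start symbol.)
FIRST sets of the other non-terminals involved (by the same procedure, iterated to a fixed point):
  FIRST(F) = { ',', 'a' }

From T → , T T:
  - ',' is a terminal: add ',' and stop
From T → F:
  - F is a non-terminal: add FIRST(F) \ {ε} = { ',', 'a' }
    F is not nullable, so stop
From T → ( , (:
  - '(' is a terminal: add '(' and stop

Collecting: FIRST(T) = { '(', ',', 'a' }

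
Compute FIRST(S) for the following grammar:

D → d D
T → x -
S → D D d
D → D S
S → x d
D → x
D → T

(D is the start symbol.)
{ 'd', 'x' }

FIRST sets of the other non-terminals involved (by the same procedure, iterated to a fixed point):
  FIRST(D) = { 'd', 'x' }

From S → D D d:
  - D is a non-terminal: add FIRST(D) \ {ε} = { 'd', 'x' }
    D is not nullable, so stop
From S → x d:
  - x is a terminal: add 'x' and stop

Collecting: FIRST(S) = { 'd', 'x' }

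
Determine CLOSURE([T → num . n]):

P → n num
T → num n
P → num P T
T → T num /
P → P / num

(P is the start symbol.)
To compute CLOSURE, for each item [A → α.Bβ] where B is a non-terminal, add [B → .γ] for all productions B → γ; repeat for the newly added items until nothing changes.

Start with: [T → num . n]
The dot precedes the terminal n, so nothing is added.

CLOSURE = { [T → num . n] }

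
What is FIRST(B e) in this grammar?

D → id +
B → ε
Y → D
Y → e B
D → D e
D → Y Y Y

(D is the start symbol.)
{ 'e' }

FIRST sets of the non-terminals involved (from the grammar, by fixed-point iteration):
  FIRST(B) = { ε }

To compute FIRST(B e), process the symbols left to right:
Symbol B is a non-terminal. Add FIRST(B) \ {ε} = { }
B is nullable (ε ∈ FIRST(B)), continue to the next symbol.
Symbol e is a terminal. Add 'e' and stop.
FIRST(B e) = { 'e' }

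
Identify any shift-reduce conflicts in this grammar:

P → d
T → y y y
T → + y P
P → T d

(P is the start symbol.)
A shift-reduce conflict occurs when an LR(0) state has both:
  - a complete (reduce) item [A → α .] (dot at the end), and
  - a shift item [B → β . c γ] (dot before a terminal).

Augment with P' → P and build the canonical LR(0) collection (I0 = CLOSURE({[P' → . P]}), then GOTO on every symbol after a dot until no new states appear). It has 11 states:
  I0: { [P → . T d], [P → . d], [P' → . P], [T → . + y P], [T → . y y y] }  — shift
  I1: { [T → + . y P] }  — shift
  I2: { [P' → P .] }  — accept
  I3: { [P → T . d] }  — shift
  I4: { [P → d .] }  — reduce
  I5: { [T → y . y y] }  — shift
  I6: { [T → y y . y] }  — shift
  I7: { [T → y y y .] }  — reduce
  I8: { [P → T d .] }  — reduce
  I9: { [P → . T d], [P → . d], [T → + y . P], [T → . + y P], [T → . y y y] }  — shift
  I10: { [T → + y P .] }  — reduce

No state contains both a complete item and a shift item.

Answer: No shift-reduce conflicts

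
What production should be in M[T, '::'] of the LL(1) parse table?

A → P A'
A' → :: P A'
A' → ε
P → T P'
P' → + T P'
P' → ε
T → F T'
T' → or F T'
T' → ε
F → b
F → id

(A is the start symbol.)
Empty (error entry)

To find M[T, '::'], we find productions for T where '::' is in the predict set (PREDICT(N → α) = (FIRST(α) \ {ε}) ∪ (FOLLOW(N) if α ⇒* ε)).

Relevant sets:
  FIRST(F) = { 'b', 'id' }

T → F T': PREDICT = { 'b', 'id' }

M[T, '::'] is empty (no production applies)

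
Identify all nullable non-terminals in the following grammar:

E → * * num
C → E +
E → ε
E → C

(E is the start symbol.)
A non-terminal is nullable if it can derive ε (the empty string): either it has an ε-production, or it has a production whose right-hand side consists entirely of nullable non-terminals.

ε-productions: E → ε
So E is immediately nullable.
No further non-terminal can be added: every production for the remaining non-terminals contains a terminal or a non-nullable non-terminal.
Nullable = { 'E' }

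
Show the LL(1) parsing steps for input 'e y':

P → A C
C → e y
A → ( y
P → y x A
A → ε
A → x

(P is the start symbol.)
LL(1) parsing maintains a stack (initially the start symbol over $) and the input. At each step: if the stack top is a terminal, match it against the current input token; if it is a non-terminal N, replace it with the RHS of M[N, lookahead] (the unique production whose predict set contains the lookahead).

Stack is shown with the top on the left.

Stack  Input  Action
--------------------
P $    e y $  output P → A C
A C $  e y $  output A → ε
C $    e y $  output C → e y
e y $  e y $  match 'e'
y $    y $    match 'y'
$      $      accept

The string is accepted.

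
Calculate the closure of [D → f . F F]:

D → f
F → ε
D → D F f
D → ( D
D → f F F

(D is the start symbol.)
{ [D → f . F F], [F → .] }

Start with: [D → f . F F]
  [D → f . F F] has the dot before F: add [F → .]
No further items can be added.

CLOSURE = { [D → f . F F], [F → .] }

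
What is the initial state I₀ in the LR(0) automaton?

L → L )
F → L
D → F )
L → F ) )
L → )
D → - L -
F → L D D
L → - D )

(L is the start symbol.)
{ [F → . L D D], [F → . L], [L → . )], [L → . - D )], [L → . F ) )], [L → . L )], [L' → . L] }

First, augment the grammar with L' → L
I₀ = CLOSURE({ [L' → . L] }):
  [L' → . L] has the dot before L: add [L → . L )], [L → . F ) )], [L → . )], [L → . - D )]
  [L → . F ) )] has the dot before F: add [F → . L], [F → . L D D]
No further items can be added.

I₀ = { [F → . L D D], [F → . L], [L → . )], [L → . - D )], [L → . F ) )], [L → . L )], [L' → . L] }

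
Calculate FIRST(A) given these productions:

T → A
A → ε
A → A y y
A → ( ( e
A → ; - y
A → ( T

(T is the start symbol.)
{ '(', ';', 'y', ε }

To compute FIRST(A), examine every production with A on the left-hand side, reading each right-hand side left to right until a non-nullable symbol is reached.

From A → ε:
  - ε-production, so ε ∈ FIRST(A)
From A → A y y:
  - A is the symbol being defined: contributes nothing new
    A is nullable, so continue to the next symbol
  - y is a terminal: add 'y' and stop
From A → ( ( e:
  - '(' is a terminal: add '(' and stop
From A → ; - y:
  - ';' is a terminal: add ';' and stop
From A → ( T:
  - '(' is a terminal: add '(' and stop

Collecting: FIRST(A) = { '(', ';', 'y', ε }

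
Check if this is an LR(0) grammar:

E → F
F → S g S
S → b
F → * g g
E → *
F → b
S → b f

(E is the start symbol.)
Augment with E' → E and build the canonical LR(0) collection (I0 = CLOSURE({[E' → . E]}), then GOTO on every symbol after a dot until no new states appear). It has 12 states:
  I0: { [E → . *], [E → . F], [E' → . E], [F → . * g g], [F → . S g S], [F → . b], [S → . b f], [S → . b] }  — shift
  I1: { [E → * .], [F → * . g g] }  — shift, reduce
  I2: { [E' → E .] }  — accept
  I3: { [E → F .] }  — reduce
  I4: { [F → S . g S] }  — shift
  I5: { [F → b .], [S → b . f], [S → b .] }  — shift, 2 reduces
  I6: { [S → b f .] }  — reduce
  I7: { [F → S g . S], [S → . b f], [S → . b] }  — shift
  I8: { [F → S g S .] }  — reduce
  I9: { [S → b . f], [S → b .] }  — shift, reduce
  I10: { [F → * g . g] }  — shift
  I11: { [F → * g g .] }  — reduce

Conflict in state I1:
  Shift-reduce conflict between [E → * .] and [F → * . g g]
So the grammar is NOT LR(0).

Answer: No. Shift-reduce conflict between [E → * .] and [F → * . g g]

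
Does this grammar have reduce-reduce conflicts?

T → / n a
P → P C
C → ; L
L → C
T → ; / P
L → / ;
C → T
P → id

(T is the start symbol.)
A reduce-reduce conflict occurs when an LR(0) state has two complete items [A → α .] and [B → β .] — both call for a reduction, and with no lookahead the parser cannot choose between them.

Augment with T' → T and build the canonical LR(0) collection (I0 = CLOSURE({[T' → . T]}), then GOTO on every symbol after a dot until no new states appear). It has 16 states:
  I0: { [T → . / n a], [T → . ; / P], [T' → . T] }  — shift
  I1: { [T → / . n a] }  — shift
  I2: { [T → ; . / P] }  — shift
  I3: { [T' → T .] }  — accept
  I4: { [P → . P C], [P → . id], [T → ; / . P] }  — shift
  I5: { [C → . ; L], [C → . T], [P → P . C], [T → . / n a], [T → . ; / P], [T → ; / P .] }  — shift, reduce
  I6: { [P → id .] }  — reduce
  I7: { [C → . ; L], [C → . T], [C → ; . L], [L → . / ;], [L → . C], [T → . / n a], [T → . ; / P], [T → ; . / P] }  — shift
  I8: { [P → P C .] }  — reduce
  I9: { [C → T .] }  — reduce
  I10: { [L → / . ;], [P → . P C], [P → . id], [T → / . n a], [T → ; / . P] }  — shift
  I11: { [L → C .] }  — reduce
  I12: { [C → ; L .] }  — reduce
  I13: { [L → / ; .] }  — reduce
  I14: { [T → / n . a] }  — shift
  I15: { [T → / n a .] }  — reduce

No state contains more than one complete item.

Answer: No reduce-reduce conflicts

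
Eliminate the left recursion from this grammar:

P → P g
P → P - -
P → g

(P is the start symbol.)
P → g P'
P' → g P'
P' → - - P'
P' → ε

P is directly left-recursive. The standard transformation for
  A → A α₁ | ... | A α_m | β₁ | ... | β_n
is
  A  → β₁ A' | ... | β_n A'
  A' → α₁ A' | ... | α_m A' | ε

P → g becomes P → g P'
P → P g becomes P' → g P'
P → P - - becomes P' → - - P'
Add P' → ε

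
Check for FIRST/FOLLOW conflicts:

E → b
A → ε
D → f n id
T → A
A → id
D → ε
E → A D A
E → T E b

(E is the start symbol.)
Yes. E → b with FOLLOW(E) on { 'b' }; E → T E b with FOLLOW(E) on { 'b' }; A → id with FOLLOW(A) on { 'id' }

A FIRST/FOLLOW conflict occurs when a non-terminal N has a nullable alternative N → β (β ⇒* ε) and another alternative N → α with FIRST(α) ∩ FOLLOW(N) ≠ ∅: on such a lookahead the parser cannot decide between expanding α and letting N vanish via β.

Nullable non-terminals: A, D, E, T.
FIRST sets used below: FIRST(A) = { 'id', ε }, FIRST(D) = { 'f', ε }, FIRST(T) = { 'id', ε }, FIRST(E) = { 'b', 'f', 'id', ε }

A: nullable alternative(s) A → ε; FOLLOW(A) = { $, 'b', 'f', 'id' }
  A → ε: FIRST \ {ε} = { } — this is the only nullable alternative, skip
  A → id: FIRST \ {ε} = { 'id' } — overlaps FOLLOW(A) on { 'id' }: CONFLICT

D: nullable alternative(s) D → ε; FOLLOW(D) = { $, 'b', 'id' }
  D → f n id: FIRST \ {ε} = { 'f' } — disjoint from FOLLOW(D)
  D → ε: FIRST \ {ε} = { } — this is the only nullable alternative, skip

E: nullable alternative(s) E → A D A; FOLLOW(E) = { $, 'b' }
  E → b: FIRST \ {ε} = { 'b' } — overlaps FOLLOW(E) on { 'b' }: CONFLICT
  E → A D A: FIRST \ {ε} = { 'f', 'id' } — this is the only nullable alternative, skip
  E → T E b: FIRST \ {ε} = { 'b', 'f', 'id' } — overlaps FOLLOW(E) on { 'b' }: CONFLICT
T has a nullable alternative but only one production, so nothing to check.

So the grammar has 3 FIRST/FOLLOW conflicts (marked CONFLICT above).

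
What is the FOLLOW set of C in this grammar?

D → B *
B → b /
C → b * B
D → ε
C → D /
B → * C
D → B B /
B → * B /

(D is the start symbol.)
To compute FOLLOW(C), find every occurrence of C on a right-hand side N → α C β: add FIRST(β) \ {ε}, and if β is empty or nullable also add FOLLOW(N). Iterate to a fixed point.

In B → * C: C is at the end, add FOLLOW(B)

The FOLLOW sets referred to above (computed the same way, to a fixed point):
  FOLLOW(B) = { '*', '/', 'b' }

Taking the union: FOLLOW(C) = { '*', '/', 'b' }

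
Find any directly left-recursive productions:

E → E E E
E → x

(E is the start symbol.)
Yes, E is left-recursive

E → E E E: LEFT RECURSIVE (starts with E)
E → x: starts with x

The grammar has direct left recursion on: E.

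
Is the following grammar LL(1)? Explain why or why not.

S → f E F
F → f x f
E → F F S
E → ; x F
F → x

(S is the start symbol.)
A grammar is LL(1) if for each non-terminal N with multiple productions, the predict sets of those productions are pairwise disjoint, where PREDICT(N → α) = (FIRST(α) \ {ε}) ∪ (FOLLOW(N) if α ⇒* ε).

Relevant sets:
  FIRST(F) = { 'f', 'x' }

For F:
  PREDICT(F → f x f) = { 'f' }
  PREDICT(F → x) = { 'x' }
For E:
  PREDICT(E → F F S) = { 'f', 'x' }
  PREDICT(E → ';' x F) = { ';' }
S has a single production, so nothing to check there.

All predict sets are disjoint. The grammar IS LL(1).

Answer: Yes, the grammar is LL(1).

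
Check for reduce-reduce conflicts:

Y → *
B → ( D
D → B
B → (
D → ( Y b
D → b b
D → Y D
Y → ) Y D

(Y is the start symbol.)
No reduce-reduce conflicts

A reduce-reduce conflict occurs when an LR(0) state has two complete items [A → α .] and [B → β .] — both call for a reduction, and with no lookahead the parser cannot choose between them.

Augment with Y' → Y and build the canonical LR(0) collection (I0 = CLOSURE({[Y' → . Y]}), then GOTO on every symbol after a dot until no new states appear). It has 15 states:
  I0: { [Y → . ) Y D], [Y → . *], [Y' → . Y] }  — shift
  I1: { [Y → ) . Y D], [Y → . ) Y D], [Y → . *] }  — shift
  I2: { [Y → * .] }  — reduce
  I3: { [Y' → Y .] }  — accept
  I4: { [B → . ( D], [B → . (], [D → . ( Y b], [D → . B], [D → . Y D], [D → . b b], [Y → ) Y . D], [Y → . ) Y D], [Y → . *] }  — shift
  I5: { [B → ( . D], [B → ( .], [B → . ( D], [B → . (], [D → ( . Y b], [D → . ( Y b], [D → . B], [D → . Y D], [D → . b b], [Y → . ) Y D], [Y → . *] }  — shift, reduce
  I6: { [D → B .] }  — reduce
  I7: { [Y → ) Y D .] }  — reduce
  I8: { [B → . ( D], [B → . (], [D → . ( Y b], [D → . B], [D → . Y D], [D → . b b], [D → Y . D], [Y → . ) Y D], [Y → . *] }  — shift
  I9: { [D → b . b] }  — shift
  I10: { [D → b b .] }  — reduce
  I11: { [D → Y D .] }  — reduce
  I12: { [B → ( D .] }  — reduce
  I13: { [B → . ( D], [B → . (], [D → ( Y . b], [D → . ( Y b], [D → . B], [D → . Y D], [D → . b b], [D → Y . D], [Y → . ) Y D], [Y → . *] }  — shift
  I14: { [D → ( Y b .], [D → b . b] }  — shift, reduce

No state contains more than one complete item.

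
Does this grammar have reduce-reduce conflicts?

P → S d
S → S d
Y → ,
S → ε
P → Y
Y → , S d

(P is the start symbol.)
A reduce-reduce conflict occurs when an LR(0) state has two complete items [A → α .] and [B → β .] — both call for a reduction, and with no lookahead the parser cannot choose between them.

Augment with P' → P and build the canonical LR(0) collection (I0 = CLOSURE({[P' → . P]}), then GOTO on every symbol after a dot until no new states appear). It has 8 states:
  I0: { [P → . S d], [P → . Y], [P' → . P], [S → . S d], [S → .], [Y → . , S d], [Y → . ,] }  — shift, reduce
  I1: { [S → . S d], [S → .], [Y → , . S d], [Y → , .] }  — 2 reduces
  I2: { [P' → P .] }  — accept
  I3: { [P → S . d], [S → S . d] }  — shift
  I4: { [P → Y .] }  — reduce
  I5: { [P → S d .], [S → S d .] }  — 2 reduces
  I6: { [S → S . d], [Y → , S . d] }  — shift
  I7: { [S → S d .], [Y → , S d .] }  — 2 reduces

I1 contains complete items [S → .], [Y → , .] — reduce-reduce conflict.
I5 contains complete items [P → S d .], [S → S d .] — reduce-reduce conflict.
I7 contains complete items [S → S d .], [Y → , S d .] — reduce-reduce conflict.

Answer: Yes — I1: [S → .] vs [Y → , .]; I5: [P → S d .] vs [S → S d .]; I7: [S → S d .] vs [Y → , S d .]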